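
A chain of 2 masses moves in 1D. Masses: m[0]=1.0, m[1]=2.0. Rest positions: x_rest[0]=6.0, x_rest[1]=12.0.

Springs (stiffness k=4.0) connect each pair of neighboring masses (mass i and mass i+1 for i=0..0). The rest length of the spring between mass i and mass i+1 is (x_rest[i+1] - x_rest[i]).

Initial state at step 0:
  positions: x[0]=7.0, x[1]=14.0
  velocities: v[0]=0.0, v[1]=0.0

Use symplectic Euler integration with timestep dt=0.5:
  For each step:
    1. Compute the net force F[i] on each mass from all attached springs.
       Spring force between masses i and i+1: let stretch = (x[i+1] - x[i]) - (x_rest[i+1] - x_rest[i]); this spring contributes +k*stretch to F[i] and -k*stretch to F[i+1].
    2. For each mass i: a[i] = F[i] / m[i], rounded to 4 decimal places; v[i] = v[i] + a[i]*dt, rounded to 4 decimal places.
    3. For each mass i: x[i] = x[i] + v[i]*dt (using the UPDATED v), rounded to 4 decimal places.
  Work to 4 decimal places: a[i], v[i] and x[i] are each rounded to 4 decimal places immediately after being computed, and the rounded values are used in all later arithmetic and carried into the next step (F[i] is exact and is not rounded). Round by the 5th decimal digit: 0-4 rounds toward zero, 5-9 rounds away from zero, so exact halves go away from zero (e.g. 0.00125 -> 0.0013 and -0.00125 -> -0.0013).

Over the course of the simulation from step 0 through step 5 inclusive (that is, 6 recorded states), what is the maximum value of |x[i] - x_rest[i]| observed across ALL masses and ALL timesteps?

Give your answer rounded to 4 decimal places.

Answer: 2.5000

Derivation:
Step 0: x=[7.0000 14.0000] v=[0.0000 0.0000]
Step 1: x=[8.0000 13.5000] v=[2.0000 -1.0000]
Step 2: x=[8.5000 13.2500] v=[1.0000 -0.5000]
Step 3: x=[7.7500 13.6250] v=[-1.5000 0.7500]
Step 4: x=[6.8750 14.0625] v=[-1.7500 0.8750]
Step 5: x=[7.1875 13.9063] v=[0.6250 -0.3125]
Max displacement = 2.5000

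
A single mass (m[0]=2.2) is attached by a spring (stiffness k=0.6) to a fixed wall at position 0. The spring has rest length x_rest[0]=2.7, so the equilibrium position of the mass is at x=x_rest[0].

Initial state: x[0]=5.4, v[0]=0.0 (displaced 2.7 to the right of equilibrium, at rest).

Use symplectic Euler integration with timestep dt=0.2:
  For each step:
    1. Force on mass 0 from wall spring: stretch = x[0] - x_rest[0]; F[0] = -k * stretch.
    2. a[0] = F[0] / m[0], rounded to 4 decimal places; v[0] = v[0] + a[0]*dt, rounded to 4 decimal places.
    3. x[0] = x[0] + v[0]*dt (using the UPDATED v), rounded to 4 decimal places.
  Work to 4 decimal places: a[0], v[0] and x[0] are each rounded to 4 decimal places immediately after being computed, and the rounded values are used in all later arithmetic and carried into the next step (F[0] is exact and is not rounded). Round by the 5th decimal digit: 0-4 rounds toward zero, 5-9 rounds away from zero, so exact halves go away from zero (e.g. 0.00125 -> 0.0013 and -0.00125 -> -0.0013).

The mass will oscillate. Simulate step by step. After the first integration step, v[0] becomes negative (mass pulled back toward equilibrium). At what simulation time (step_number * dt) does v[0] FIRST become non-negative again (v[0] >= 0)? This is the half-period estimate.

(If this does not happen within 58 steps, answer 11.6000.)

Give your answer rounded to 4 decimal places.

Step 0: x=[5.4000] v=[0.0000]
Step 1: x=[5.3705] v=[-0.1473]
Step 2: x=[5.3119] v=[-0.2930]
Step 3: x=[5.2248] v=[-0.4355]
Step 4: x=[5.1102] v=[-0.5732]
Step 5: x=[4.9693] v=[-0.7047]
Step 6: x=[4.8036] v=[-0.8285]
Step 7: x=[4.6150] v=[-0.9432]
Step 8: x=[4.4055] v=[-1.0477]
Step 9: x=[4.1774] v=[-1.1407]
Step 10: x=[3.9331] v=[-1.2213]
Step 11: x=[3.6754] v=[-1.2886]
Step 12: x=[3.4070] v=[-1.3418]
Step 13: x=[3.1309] v=[-1.3804]
Step 14: x=[2.8501] v=[-1.4039]
Step 15: x=[2.5677] v=[-1.4121]
Step 16: x=[2.2867] v=[-1.4049]
Step 17: x=[2.0102] v=[-1.3824]
Step 18: x=[1.7412] v=[-1.3448]
Step 19: x=[1.4827] v=[-1.2925]
Step 20: x=[1.2375] v=[-1.2261]
Step 21: x=[1.0082] v=[-1.1463]
Step 22: x=[0.7974] v=[-1.0540]
Step 23: x=[0.6074] v=[-0.9502]
Step 24: x=[0.4402] v=[-0.8361]
Step 25: x=[0.2976] v=[-0.7128]
Step 26: x=[0.1812] v=[-0.5818]
Step 27: x=[0.0923] v=[-0.4444]
Step 28: x=[0.0319] v=[-0.3022]
Step 29: x=[0.0006] v=[-0.1567]
Step 30: x=[-0.0013] v=[-0.0095]
Step 31: x=[0.0263] v=[0.1378]
First v>=0 after going negative at step 31, time=6.2000

Answer: 6.2000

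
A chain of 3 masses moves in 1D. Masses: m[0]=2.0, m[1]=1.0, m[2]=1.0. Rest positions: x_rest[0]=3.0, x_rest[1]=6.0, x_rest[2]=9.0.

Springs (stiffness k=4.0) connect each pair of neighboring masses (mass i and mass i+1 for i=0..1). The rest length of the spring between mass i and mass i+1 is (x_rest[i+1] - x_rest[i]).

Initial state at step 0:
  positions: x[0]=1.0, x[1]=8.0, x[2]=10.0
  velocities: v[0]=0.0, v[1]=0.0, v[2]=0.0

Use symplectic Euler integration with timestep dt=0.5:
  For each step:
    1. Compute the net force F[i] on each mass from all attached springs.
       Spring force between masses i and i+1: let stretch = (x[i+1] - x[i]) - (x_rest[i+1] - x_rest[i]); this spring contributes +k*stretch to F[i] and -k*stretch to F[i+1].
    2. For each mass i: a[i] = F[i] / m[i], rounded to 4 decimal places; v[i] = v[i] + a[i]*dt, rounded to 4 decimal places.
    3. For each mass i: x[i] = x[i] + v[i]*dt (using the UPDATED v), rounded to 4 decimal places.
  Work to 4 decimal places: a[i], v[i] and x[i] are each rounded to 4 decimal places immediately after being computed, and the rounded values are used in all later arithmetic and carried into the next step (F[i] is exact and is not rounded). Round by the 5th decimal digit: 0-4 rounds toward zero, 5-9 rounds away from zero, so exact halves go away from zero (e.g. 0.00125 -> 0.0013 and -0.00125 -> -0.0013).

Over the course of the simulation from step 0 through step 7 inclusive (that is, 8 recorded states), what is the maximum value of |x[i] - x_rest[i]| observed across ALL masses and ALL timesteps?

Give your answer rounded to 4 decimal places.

Answer: 4.0000

Derivation:
Step 0: x=[1.0000 8.0000 10.0000] v=[0.0000 0.0000 0.0000]
Step 1: x=[3.0000 3.0000 11.0000] v=[4.0000 -10.0000 2.0000]
Step 2: x=[3.5000 6.0000 7.0000] v=[1.0000 6.0000 -8.0000]
Step 3: x=[3.7500 7.5000 5.0000] v=[0.5000 3.0000 -4.0000]
Step 4: x=[4.3750 2.7500 8.5000] v=[1.2500 -9.5000 7.0000]
Step 5: x=[2.6875 5.3750 9.2500] v=[-3.3750 5.2500 1.5000]
Step 6: x=[0.8438 9.1875 9.1250] v=[-3.6875 7.6250 -0.2500]
Step 7: x=[1.6719 4.5938 12.0625] v=[1.6562 -9.1874 5.8750]
Max displacement = 4.0000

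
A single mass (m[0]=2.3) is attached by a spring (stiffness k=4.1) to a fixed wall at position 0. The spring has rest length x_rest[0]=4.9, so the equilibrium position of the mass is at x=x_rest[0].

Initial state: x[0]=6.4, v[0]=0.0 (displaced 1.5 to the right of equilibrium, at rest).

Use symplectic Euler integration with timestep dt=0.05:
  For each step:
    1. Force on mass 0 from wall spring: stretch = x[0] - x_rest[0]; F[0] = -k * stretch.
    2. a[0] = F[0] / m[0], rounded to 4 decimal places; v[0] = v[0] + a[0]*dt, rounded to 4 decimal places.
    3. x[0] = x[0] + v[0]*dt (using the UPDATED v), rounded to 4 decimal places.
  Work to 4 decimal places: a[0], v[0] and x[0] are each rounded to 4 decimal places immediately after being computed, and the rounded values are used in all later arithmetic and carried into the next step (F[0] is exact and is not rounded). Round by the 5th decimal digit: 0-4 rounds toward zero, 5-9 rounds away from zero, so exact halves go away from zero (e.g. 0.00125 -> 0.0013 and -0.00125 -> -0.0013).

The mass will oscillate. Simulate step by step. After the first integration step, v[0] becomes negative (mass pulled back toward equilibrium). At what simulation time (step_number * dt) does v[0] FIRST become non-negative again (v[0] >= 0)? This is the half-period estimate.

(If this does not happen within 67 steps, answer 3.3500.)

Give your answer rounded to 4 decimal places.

Step 0: x=[6.4000] v=[0.0000]
Step 1: x=[6.3933] v=[-0.1337]
Step 2: x=[6.3800] v=[-0.2668]
Step 3: x=[6.3601] v=[-0.3987]
Step 4: x=[6.3337] v=[-0.5288]
Step 5: x=[6.3009] v=[-0.6566]
Step 6: x=[6.2618] v=[-0.7815]
Step 7: x=[6.2167] v=[-0.9029]
Step 8: x=[6.1657] v=[-1.0203]
Step 9: x=[6.1090] v=[-1.1331]
Step 10: x=[6.0470] v=[-1.2409]
Step 11: x=[5.9798] v=[-1.3431]
Step 12: x=[5.9078] v=[-1.4393]
Step 13: x=[5.8313] v=[-1.5291]
Step 14: x=[5.7507] v=[-1.6121]
Step 15: x=[5.6663] v=[-1.6879]
Step 16: x=[5.5785] v=[-1.7562]
Step 17: x=[5.4877] v=[-1.8167]
Step 18: x=[5.3942] v=[-1.8691]
Step 19: x=[5.2985] v=[-1.9132]
Step 20: x=[5.2011] v=[-1.9487]
Step 21: x=[5.1023] v=[-1.9755]
Step 22: x=[5.0026] v=[-1.9935]
Step 23: x=[4.9025] v=[-2.0026]
Step 24: x=[4.8024] v=[-2.0028]
Step 25: x=[4.7027] v=[-1.9941]
Step 26: x=[4.6039] v=[-1.9765]
Step 27: x=[4.5064] v=[-1.9501]
Step 28: x=[4.4107] v=[-1.9150]
Step 29: x=[4.3171] v=[-1.8714]
Step 30: x=[4.2261] v=[-1.8194]
Step 31: x=[4.1381] v=[-1.7593]
Step 32: x=[4.0535] v=[-1.6914]
Step 33: x=[3.9727] v=[-1.6160]
Step 34: x=[3.8960] v=[-1.5334]
Step 35: x=[3.8238] v=[-1.4439]
Step 36: x=[3.7564] v=[-1.3480]
Step 37: x=[3.6941] v=[-1.2461]
Step 38: x=[3.6372] v=[-1.1386]
Step 39: x=[3.5859] v=[-1.0260]
Step 40: x=[3.5405] v=[-0.9089]
Step 41: x=[3.5011] v=[-0.7877]
Step 42: x=[3.4680] v=[-0.6630]
Step 43: x=[3.4412] v=[-0.5354]
Step 44: x=[3.4209] v=[-0.4054]
Step 45: x=[3.4072] v=[-0.2736]
Step 46: x=[3.4002] v=[-0.1405]
Step 47: x=[3.3999] v=[-0.0068]
Step 48: x=[3.4062] v=[0.1269]
First v>=0 after going negative at step 48, time=2.4000

Answer: 2.4000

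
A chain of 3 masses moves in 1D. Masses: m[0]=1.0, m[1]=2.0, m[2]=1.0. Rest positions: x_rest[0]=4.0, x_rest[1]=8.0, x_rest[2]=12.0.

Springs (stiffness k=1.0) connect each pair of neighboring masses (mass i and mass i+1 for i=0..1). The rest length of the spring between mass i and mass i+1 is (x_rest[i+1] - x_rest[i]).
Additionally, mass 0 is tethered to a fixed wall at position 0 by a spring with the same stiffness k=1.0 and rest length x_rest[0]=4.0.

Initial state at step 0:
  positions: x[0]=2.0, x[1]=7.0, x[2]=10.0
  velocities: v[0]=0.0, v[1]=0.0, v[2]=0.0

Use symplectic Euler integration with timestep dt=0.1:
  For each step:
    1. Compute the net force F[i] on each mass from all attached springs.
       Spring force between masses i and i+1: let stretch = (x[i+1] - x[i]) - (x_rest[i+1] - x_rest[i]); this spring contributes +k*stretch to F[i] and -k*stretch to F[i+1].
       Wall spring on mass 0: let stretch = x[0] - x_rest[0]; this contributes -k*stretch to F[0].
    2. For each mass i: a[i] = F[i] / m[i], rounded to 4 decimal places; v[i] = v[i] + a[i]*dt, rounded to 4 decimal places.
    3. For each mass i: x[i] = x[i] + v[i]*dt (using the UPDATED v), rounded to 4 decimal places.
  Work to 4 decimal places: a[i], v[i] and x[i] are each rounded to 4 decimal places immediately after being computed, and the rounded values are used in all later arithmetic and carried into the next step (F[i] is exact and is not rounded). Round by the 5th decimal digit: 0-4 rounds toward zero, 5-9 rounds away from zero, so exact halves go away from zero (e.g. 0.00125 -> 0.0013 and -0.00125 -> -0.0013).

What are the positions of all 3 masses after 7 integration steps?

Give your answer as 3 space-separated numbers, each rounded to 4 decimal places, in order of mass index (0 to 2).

Step 0: x=[2.0000 7.0000 10.0000] v=[0.0000 0.0000 0.0000]
Step 1: x=[2.0300 6.9900 10.0100] v=[0.3000 -0.1000 0.1000]
Step 2: x=[2.0893 6.9703 10.0298] v=[0.5930 -0.1970 0.1980]
Step 3: x=[2.1765 6.9415 10.0590] v=[0.8722 -0.2881 0.2921]
Step 4: x=[2.2896 6.9045 10.0970] v=[1.1311 -0.3705 0.3804]
Step 5: x=[2.4260 6.8603 10.1431] v=[1.3636 -0.4416 0.4612]
Step 6: x=[2.5824 6.8104 10.1964] v=[1.5644 -0.4992 0.5329]
Step 7: x=[2.7553 6.7563 10.2558] v=[1.7290 -0.5413 0.5943]

Answer: 2.7553 6.7563 10.2558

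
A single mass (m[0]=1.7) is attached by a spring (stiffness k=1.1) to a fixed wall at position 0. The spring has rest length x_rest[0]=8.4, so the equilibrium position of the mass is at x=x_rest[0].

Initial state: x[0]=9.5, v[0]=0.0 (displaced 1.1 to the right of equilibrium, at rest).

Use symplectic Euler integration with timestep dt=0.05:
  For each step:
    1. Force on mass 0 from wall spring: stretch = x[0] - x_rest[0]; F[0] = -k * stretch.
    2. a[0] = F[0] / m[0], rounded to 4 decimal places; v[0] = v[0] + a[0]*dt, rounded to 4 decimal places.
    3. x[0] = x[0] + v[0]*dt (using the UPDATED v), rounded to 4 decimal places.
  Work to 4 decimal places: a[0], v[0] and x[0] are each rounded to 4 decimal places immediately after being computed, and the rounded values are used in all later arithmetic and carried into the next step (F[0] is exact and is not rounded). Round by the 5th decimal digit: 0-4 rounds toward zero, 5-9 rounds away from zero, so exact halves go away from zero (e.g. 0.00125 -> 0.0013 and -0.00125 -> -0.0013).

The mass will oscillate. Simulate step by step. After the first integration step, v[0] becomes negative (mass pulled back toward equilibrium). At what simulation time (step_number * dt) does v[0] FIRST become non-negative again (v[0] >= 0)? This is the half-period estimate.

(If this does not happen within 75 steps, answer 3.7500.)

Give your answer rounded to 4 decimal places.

Step 0: x=[9.5000] v=[0.0000]
Step 1: x=[9.4982] v=[-0.0356]
Step 2: x=[9.4946] v=[-0.0711]
Step 3: x=[9.4893] v=[-0.1065]
Step 4: x=[9.4822] v=[-0.1417]
Step 5: x=[9.4734] v=[-0.1767]
Step 6: x=[9.4628] v=[-0.2114]
Step 7: x=[9.4505] v=[-0.2458]
Step 8: x=[9.4365] v=[-0.2798]
Step 9: x=[9.4208] v=[-0.3133]
Step 10: x=[9.4035] v=[-0.3463]
Step 11: x=[9.3846] v=[-0.3788]
Step 12: x=[9.3641] v=[-0.4107]
Step 13: x=[9.3420] v=[-0.4419]
Step 14: x=[9.3184] v=[-0.4724]
Step 15: x=[9.2933] v=[-0.5021]
Step 16: x=[9.2668] v=[-0.5310]
Step 17: x=[9.2389] v=[-0.5590]
Step 18: x=[9.2096] v=[-0.5861]
Step 19: x=[9.1790] v=[-0.6123]
Step 20: x=[9.1471] v=[-0.6375]
Step 21: x=[9.1140] v=[-0.6617]
Step 22: x=[9.0798] v=[-0.6848]
Step 23: x=[9.0445] v=[-0.7068]
Step 24: x=[9.0081] v=[-0.7277]
Step 25: x=[8.9707] v=[-0.7474]
Step 26: x=[8.9324] v=[-0.7659]
Step 27: x=[8.8932] v=[-0.7831]
Step 28: x=[8.8532] v=[-0.7991]
Step 29: x=[8.8125] v=[-0.8138]
Step 30: x=[8.7711] v=[-0.8271]
Step 31: x=[8.7291] v=[-0.8391]
Step 32: x=[8.6866] v=[-0.8497]
Step 33: x=[8.6437] v=[-0.8590]
Step 34: x=[8.6004] v=[-0.8669]
Step 35: x=[8.5567] v=[-0.8734]
Step 36: x=[8.5128] v=[-0.8785]
Step 37: x=[8.4687] v=[-0.8822]
Step 38: x=[8.4245] v=[-0.8844]
Step 39: x=[8.3802] v=[-0.8852]
Step 40: x=[8.3360] v=[-0.8846]
Step 41: x=[8.2919] v=[-0.8825]
Step 42: x=[8.2480] v=[-0.8790]
Step 43: x=[8.2043] v=[-0.8741]
Step 44: x=[8.1609] v=[-0.8678]
Step 45: x=[8.1179] v=[-0.8601]
Step 46: x=[8.0754] v=[-0.8510]
Step 47: x=[8.0334] v=[-0.8405]
Step 48: x=[7.9920] v=[-0.8286]
Step 49: x=[7.9512] v=[-0.8154]
Step 50: x=[7.9112] v=[-0.8009]
Step 51: x=[7.8719] v=[-0.7851]
Step 52: x=[7.8335] v=[-0.7680]
Step 53: x=[7.7960] v=[-0.7497]
Step 54: x=[7.7595] v=[-0.7302]
Step 55: x=[7.7240] v=[-0.7095]
Step 56: x=[7.6896] v=[-0.6876]
Step 57: x=[7.6564] v=[-0.6646]
Step 58: x=[7.6244] v=[-0.6405]
Step 59: x=[7.5936] v=[-0.6154]
Step 60: x=[7.5641] v=[-0.5893]
Step 61: x=[7.5360] v=[-0.5623]
Step 62: x=[7.5093] v=[-0.5343]
Step 63: x=[7.4840] v=[-0.5055]
Step 64: x=[7.4602] v=[-0.4759]
Step 65: x=[7.4379] v=[-0.4455]
Step 66: x=[7.4172] v=[-0.4144]
Step 67: x=[7.3981] v=[-0.3826]
Step 68: x=[7.3806] v=[-0.3502]
Step 69: x=[7.3647] v=[-0.3172]
Step 70: x=[7.3505] v=[-0.2837]
Step 71: x=[7.3380] v=[-0.2497]
Step 72: x=[7.3272] v=[-0.2153]
Step 73: x=[7.3182] v=[-0.1806]
Step 74: x=[7.3109] v=[-0.1456]
Step 75: x=[7.3054] v=[-0.1104]
v[0] did not become non-negative within 75 steps; using fallback time=3.7500

Answer: 3.7500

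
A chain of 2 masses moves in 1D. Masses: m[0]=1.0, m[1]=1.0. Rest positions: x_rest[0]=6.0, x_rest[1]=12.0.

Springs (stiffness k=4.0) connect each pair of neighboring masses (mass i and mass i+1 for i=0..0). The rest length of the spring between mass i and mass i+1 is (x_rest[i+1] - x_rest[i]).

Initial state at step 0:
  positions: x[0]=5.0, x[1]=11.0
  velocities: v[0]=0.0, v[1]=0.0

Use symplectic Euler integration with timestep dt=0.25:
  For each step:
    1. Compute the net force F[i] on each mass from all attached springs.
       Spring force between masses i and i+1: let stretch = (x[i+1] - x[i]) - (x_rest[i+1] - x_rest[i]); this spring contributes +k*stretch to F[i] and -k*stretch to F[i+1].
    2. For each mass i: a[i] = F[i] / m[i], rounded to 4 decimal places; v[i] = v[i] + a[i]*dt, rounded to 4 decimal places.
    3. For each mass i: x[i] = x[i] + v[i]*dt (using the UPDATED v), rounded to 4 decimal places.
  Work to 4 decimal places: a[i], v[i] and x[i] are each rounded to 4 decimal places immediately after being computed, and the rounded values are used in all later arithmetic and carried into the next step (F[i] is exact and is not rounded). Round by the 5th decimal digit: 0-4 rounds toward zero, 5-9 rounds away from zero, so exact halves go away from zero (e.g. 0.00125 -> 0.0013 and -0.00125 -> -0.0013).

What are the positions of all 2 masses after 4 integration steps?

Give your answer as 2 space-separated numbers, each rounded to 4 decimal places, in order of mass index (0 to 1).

Step 0: x=[5.0000 11.0000] v=[0.0000 0.0000]
Step 1: x=[5.0000 11.0000] v=[0.0000 0.0000]
Step 2: x=[5.0000 11.0000] v=[0.0000 0.0000]
Step 3: x=[5.0000 11.0000] v=[0.0000 0.0000]
Step 4: x=[5.0000 11.0000] v=[0.0000 0.0000]

Answer: 5.0000 11.0000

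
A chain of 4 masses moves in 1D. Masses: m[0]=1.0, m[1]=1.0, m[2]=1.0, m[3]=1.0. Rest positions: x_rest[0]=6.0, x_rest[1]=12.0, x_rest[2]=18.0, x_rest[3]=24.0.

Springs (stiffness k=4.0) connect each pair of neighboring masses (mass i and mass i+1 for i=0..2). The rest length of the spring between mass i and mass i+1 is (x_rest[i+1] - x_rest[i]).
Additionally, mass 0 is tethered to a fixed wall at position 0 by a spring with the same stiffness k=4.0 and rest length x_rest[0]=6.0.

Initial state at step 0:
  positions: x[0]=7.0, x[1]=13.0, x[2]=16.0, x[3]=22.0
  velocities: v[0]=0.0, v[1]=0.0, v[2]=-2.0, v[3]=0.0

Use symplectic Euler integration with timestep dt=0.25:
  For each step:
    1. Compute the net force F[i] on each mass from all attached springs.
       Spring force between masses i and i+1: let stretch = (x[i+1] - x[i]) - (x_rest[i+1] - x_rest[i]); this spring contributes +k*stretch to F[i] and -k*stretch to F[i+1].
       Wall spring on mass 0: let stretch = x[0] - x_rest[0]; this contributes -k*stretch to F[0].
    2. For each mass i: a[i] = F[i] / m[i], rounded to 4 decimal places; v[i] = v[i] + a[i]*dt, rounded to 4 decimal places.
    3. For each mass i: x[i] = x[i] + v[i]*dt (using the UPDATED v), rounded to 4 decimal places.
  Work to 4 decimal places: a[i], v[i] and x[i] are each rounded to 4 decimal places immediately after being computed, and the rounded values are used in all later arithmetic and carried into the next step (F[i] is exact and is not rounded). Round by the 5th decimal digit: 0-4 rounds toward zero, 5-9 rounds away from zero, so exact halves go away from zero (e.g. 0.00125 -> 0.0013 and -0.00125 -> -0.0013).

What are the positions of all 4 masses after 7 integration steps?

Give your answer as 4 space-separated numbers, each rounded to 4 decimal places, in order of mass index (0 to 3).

Answer: 4.4237 10.3889 16.1579 24.1048

Derivation:
Step 0: x=[7.0000 13.0000 16.0000 22.0000] v=[0.0000 0.0000 -2.0000 0.0000]
Step 1: x=[6.7500 12.2500 16.2500 22.0000] v=[-1.0000 -3.0000 1.0000 0.0000]
Step 2: x=[6.1875 11.1250 16.9375 22.0625] v=[-2.2500 -4.5000 2.7500 0.2500]
Step 3: x=[5.3125 10.2188 17.4531 22.3438] v=[-3.5000 -3.6250 2.0625 1.1250]
Step 4: x=[4.3360 9.8946 17.3828 22.9024] v=[-3.9062 -1.2970 -0.2811 2.2343]
Step 5: x=[3.6651 10.0528 16.8204 23.5811] v=[-2.6836 0.6326 -2.2497 2.7147]
Step 6: x=[3.6749 10.3059 16.2563 24.0696] v=[0.0390 1.0125 -2.2566 1.9540]
Step 7: x=[4.4237 10.3889 16.1579 24.1048] v=[2.9951 0.3319 -0.3937 0.1407]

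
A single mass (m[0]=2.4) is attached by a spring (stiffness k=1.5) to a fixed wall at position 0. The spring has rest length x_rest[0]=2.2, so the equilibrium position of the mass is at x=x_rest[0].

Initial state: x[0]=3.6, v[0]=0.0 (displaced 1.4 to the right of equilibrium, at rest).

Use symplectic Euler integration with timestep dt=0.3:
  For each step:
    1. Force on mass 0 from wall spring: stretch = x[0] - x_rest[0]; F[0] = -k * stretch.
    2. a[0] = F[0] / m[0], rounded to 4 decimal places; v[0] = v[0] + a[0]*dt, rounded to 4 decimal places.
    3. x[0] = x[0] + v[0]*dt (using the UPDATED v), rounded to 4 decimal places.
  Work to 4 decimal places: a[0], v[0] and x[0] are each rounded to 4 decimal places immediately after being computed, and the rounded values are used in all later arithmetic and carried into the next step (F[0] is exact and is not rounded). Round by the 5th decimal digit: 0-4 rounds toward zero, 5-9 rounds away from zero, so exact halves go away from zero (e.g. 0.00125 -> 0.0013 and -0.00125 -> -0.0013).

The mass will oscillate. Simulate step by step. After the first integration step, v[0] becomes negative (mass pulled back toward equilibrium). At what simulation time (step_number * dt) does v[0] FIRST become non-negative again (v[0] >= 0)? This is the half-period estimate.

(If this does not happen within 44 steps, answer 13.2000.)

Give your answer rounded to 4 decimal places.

Answer: 4.2000

Derivation:
Step 0: x=[3.6000] v=[0.0000]
Step 1: x=[3.5213] v=[-0.2625]
Step 2: x=[3.3682] v=[-0.5102]
Step 3: x=[3.1494] v=[-0.7292]
Step 4: x=[2.8772] v=[-0.9072]
Step 5: x=[2.5669] v=[-1.0342]
Step 6: x=[2.2360] v=[-1.1030]
Step 7: x=[1.9031] v=[-1.1098]
Step 8: x=[1.5869] v=[-1.0541]
Step 9: x=[1.3052] v=[-0.9391]
Step 10: x=[1.0738] v=[-0.7713]
Step 11: x=[0.9058] v=[-0.5601]
Step 12: x=[0.8106] v=[-0.3174]
Step 13: x=[0.7935] v=[-0.0569]
Step 14: x=[0.8555] v=[0.2068]
First v>=0 after going negative at step 14, time=4.2000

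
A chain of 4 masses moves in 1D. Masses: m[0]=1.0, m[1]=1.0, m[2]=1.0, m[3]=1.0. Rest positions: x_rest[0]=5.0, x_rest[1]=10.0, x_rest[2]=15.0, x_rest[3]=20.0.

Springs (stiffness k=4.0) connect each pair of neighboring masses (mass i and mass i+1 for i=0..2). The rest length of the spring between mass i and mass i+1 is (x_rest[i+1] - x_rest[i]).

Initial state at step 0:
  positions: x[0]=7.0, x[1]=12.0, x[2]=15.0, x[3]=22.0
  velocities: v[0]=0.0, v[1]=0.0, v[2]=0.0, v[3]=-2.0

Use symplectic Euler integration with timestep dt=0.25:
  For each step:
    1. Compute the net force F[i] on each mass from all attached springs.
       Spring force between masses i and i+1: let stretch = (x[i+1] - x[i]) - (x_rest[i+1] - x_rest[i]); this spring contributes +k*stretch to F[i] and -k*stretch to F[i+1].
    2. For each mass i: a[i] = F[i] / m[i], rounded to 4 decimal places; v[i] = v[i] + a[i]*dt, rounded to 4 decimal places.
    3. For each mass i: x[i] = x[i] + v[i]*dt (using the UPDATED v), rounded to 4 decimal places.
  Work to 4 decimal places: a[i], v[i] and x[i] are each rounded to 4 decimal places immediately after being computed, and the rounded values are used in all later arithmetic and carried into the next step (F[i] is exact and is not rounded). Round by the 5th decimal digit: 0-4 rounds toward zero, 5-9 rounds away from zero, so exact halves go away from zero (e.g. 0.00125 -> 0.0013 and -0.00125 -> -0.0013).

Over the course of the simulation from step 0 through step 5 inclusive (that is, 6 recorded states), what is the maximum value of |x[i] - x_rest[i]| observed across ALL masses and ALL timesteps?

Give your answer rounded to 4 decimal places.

Step 0: x=[7.0000 12.0000 15.0000 22.0000] v=[0.0000 0.0000 0.0000 -2.0000]
Step 1: x=[7.0000 11.5000 16.0000 21.0000] v=[0.0000 -2.0000 4.0000 -4.0000]
Step 2: x=[6.8750 11.0000 17.1250 20.0000] v=[-0.5000 -2.0000 4.5000 -4.0000]
Step 3: x=[6.5313 11.0000 17.4375 19.5313] v=[-1.3750 0.0000 1.2500 -1.8750]
Step 4: x=[6.0547 11.4922 16.6641 19.7891] v=[-1.9063 1.9688 -3.0937 1.0312]
Step 5: x=[5.6875 11.9180 15.3790 20.5157] v=[-1.4688 1.7032 -5.1406 2.9062]
Max displacement = 2.4375

Answer: 2.4375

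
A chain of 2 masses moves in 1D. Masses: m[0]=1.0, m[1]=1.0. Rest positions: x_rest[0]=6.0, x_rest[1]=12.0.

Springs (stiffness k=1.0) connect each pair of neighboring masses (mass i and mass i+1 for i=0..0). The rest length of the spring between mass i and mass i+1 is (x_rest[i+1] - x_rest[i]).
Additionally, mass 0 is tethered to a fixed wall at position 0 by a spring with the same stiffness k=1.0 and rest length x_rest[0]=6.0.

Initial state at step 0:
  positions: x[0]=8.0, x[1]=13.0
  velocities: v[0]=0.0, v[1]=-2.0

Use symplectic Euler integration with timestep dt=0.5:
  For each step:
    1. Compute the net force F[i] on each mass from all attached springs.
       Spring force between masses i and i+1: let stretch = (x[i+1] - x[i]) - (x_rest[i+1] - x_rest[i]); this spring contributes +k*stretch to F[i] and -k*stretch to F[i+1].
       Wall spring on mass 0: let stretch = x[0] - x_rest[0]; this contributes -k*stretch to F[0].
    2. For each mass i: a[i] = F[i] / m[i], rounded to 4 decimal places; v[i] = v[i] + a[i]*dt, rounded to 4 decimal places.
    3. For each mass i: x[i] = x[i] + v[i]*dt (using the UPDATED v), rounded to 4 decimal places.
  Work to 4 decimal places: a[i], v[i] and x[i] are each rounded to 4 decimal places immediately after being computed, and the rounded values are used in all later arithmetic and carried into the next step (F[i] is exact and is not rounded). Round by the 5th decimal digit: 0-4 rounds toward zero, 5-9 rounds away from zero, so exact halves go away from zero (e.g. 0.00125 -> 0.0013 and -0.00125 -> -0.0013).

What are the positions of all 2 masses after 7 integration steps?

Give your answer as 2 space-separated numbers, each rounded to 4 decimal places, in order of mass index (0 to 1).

Answer: 4.9255 8.4096

Derivation:
Step 0: x=[8.0000 13.0000] v=[0.0000 -2.0000]
Step 1: x=[7.2500 12.2500] v=[-1.5000 -1.5000]
Step 2: x=[5.9375 11.7500] v=[-2.6250 -1.0000]
Step 3: x=[4.5938 11.2969] v=[-2.6875 -0.9063]
Step 4: x=[3.7774 10.6680] v=[-1.6329 -1.2579]
Step 5: x=[3.7393 9.8164] v=[-0.0763 -1.7032]
Step 6: x=[4.2856 8.9455] v=[1.0926 -1.7418]
Step 7: x=[4.9255 8.4096] v=[1.2798 -1.0718]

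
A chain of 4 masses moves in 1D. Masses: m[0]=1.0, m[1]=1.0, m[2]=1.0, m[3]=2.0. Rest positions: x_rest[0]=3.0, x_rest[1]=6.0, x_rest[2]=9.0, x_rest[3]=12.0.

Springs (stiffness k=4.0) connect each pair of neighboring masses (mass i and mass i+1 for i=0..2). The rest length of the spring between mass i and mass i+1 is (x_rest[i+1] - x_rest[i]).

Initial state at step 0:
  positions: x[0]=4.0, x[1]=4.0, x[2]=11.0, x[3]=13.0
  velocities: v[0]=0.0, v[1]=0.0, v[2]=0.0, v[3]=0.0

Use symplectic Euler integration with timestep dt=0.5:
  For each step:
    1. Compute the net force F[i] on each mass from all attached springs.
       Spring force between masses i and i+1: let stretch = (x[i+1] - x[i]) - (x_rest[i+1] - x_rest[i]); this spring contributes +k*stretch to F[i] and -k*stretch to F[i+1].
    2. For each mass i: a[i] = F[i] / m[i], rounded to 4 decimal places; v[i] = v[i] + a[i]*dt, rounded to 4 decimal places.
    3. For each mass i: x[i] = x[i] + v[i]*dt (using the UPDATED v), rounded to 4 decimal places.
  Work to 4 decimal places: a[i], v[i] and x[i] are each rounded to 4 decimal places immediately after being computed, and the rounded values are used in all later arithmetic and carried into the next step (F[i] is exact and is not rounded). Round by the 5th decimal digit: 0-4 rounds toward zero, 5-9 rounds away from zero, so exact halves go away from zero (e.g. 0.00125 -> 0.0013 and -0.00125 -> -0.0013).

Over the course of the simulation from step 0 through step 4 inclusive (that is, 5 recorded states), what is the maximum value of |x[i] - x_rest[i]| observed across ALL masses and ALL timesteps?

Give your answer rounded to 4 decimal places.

Step 0: x=[4.0000 4.0000 11.0000 13.0000] v=[0.0000 0.0000 0.0000 0.0000]
Step 1: x=[1.0000 11.0000 6.0000 13.5000] v=[-6.0000 14.0000 -10.0000 1.0000]
Step 2: x=[5.0000 3.0000 13.5000 11.7500] v=[8.0000 -16.0000 15.0000 -3.5000]
Step 3: x=[4.0000 7.5000 8.7500 12.3750] v=[-2.0000 9.0000 -9.5000 1.2500]
Step 4: x=[3.5000 9.7500 6.3750 12.6875] v=[-1.0000 4.5000 -4.7500 0.6250]
Max displacement = 5.0000

Answer: 5.0000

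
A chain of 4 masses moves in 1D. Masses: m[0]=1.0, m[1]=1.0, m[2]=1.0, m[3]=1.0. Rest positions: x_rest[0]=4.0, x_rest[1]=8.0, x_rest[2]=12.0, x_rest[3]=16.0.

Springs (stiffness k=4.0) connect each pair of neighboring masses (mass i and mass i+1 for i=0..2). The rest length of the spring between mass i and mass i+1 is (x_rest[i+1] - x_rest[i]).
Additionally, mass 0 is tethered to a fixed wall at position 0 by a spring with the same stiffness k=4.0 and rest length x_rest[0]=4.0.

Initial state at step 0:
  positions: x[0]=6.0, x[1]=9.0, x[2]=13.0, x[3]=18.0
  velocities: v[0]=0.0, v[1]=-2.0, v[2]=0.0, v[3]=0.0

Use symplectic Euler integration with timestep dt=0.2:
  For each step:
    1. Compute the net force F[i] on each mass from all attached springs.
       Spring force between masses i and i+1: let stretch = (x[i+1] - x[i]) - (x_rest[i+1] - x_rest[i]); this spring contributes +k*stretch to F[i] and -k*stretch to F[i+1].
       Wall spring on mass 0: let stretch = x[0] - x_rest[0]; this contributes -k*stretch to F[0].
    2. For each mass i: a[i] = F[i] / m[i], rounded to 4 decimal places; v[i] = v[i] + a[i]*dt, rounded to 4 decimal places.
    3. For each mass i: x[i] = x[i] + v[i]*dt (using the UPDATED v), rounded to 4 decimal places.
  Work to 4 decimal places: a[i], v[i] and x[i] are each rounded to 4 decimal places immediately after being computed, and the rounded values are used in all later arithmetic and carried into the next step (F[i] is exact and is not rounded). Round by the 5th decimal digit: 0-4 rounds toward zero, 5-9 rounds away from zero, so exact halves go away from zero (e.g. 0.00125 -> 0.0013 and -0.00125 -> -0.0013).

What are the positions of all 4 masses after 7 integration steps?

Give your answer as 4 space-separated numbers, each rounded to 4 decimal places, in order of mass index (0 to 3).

Step 0: x=[6.0000 9.0000 13.0000 18.0000] v=[0.0000 -2.0000 0.0000 0.0000]
Step 1: x=[5.5200 8.7600 13.1600 17.8400] v=[-2.4000 -1.2000 0.8000 -0.8000]
Step 2: x=[4.6752 8.7056 13.3648 17.5712] v=[-4.2240 -0.2720 1.0240 -1.3440]
Step 3: x=[3.7272 8.7518 13.4972 17.2694] v=[-4.7398 0.2310 0.6618 -1.5091]
Step 4: x=[2.9868 8.7533 13.4738 17.0040] v=[-3.7019 0.0076 -0.1168 -1.3269]
Step 5: x=[2.6912 8.5875 13.2600 16.8138] v=[-1.4781 -0.8292 -1.0690 -0.9511]
Step 6: x=[2.9084 8.2259 12.8672 16.6950] v=[1.0860 -1.8082 -1.9640 -0.5941]
Step 7: x=[3.5111 7.7561 12.3442 16.6037] v=[3.0133 -2.3492 -2.6148 -0.4563]

Answer: 3.5111 7.7561 12.3442 16.6037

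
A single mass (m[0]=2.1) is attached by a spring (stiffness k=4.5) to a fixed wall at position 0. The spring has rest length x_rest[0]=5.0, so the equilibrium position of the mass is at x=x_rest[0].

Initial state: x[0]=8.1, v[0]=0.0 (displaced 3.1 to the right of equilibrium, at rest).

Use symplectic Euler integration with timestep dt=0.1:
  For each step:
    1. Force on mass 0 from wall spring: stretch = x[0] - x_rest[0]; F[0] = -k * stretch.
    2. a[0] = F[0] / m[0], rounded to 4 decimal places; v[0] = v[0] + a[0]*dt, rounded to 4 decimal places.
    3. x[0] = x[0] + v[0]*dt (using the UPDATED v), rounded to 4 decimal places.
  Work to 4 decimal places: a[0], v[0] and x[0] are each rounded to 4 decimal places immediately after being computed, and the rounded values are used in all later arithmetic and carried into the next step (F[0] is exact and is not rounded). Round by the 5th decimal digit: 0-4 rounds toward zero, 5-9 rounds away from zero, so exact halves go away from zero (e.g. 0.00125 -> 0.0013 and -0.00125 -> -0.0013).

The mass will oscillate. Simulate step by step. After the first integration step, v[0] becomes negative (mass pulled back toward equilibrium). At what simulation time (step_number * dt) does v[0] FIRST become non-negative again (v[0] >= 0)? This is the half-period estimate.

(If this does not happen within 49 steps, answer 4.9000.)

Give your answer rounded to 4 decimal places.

Answer: 2.2000

Derivation:
Step 0: x=[8.1000] v=[0.0000]
Step 1: x=[8.0336] v=[-0.6643]
Step 2: x=[7.9022] v=[-1.3144]
Step 3: x=[7.7086] v=[-1.9363]
Step 4: x=[7.4569] v=[-2.5167]
Step 5: x=[7.1526] v=[-3.0432]
Step 6: x=[6.8022] v=[-3.5045]
Step 7: x=[6.4131] v=[-3.8907]
Step 8: x=[5.9938] v=[-4.1935]
Step 9: x=[5.5532] v=[-4.4065]
Step 10: x=[5.1007] v=[-4.5250]
Step 11: x=[4.6460] v=[-4.5466]
Step 12: x=[4.1989] v=[-4.4707]
Step 13: x=[3.7690] v=[-4.2990]
Step 14: x=[3.3655] v=[-4.0352]
Step 15: x=[2.9970] v=[-3.6850]
Step 16: x=[2.6714] v=[-3.2558]
Step 17: x=[2.3957] v=[-2.7568]
Step 18: x=[2.1758] v=[-2.1987]
Step 19: x=[2.0165] v=[-1.5935]
Step 20: x=[1.9211] v=[-0.9542]
Step 21: x=[1.8917] v=[-0.2944]
Step 22: x=[1.9289] v=[0.3717]
First v>=0 after going negative at step 22, time=2.2000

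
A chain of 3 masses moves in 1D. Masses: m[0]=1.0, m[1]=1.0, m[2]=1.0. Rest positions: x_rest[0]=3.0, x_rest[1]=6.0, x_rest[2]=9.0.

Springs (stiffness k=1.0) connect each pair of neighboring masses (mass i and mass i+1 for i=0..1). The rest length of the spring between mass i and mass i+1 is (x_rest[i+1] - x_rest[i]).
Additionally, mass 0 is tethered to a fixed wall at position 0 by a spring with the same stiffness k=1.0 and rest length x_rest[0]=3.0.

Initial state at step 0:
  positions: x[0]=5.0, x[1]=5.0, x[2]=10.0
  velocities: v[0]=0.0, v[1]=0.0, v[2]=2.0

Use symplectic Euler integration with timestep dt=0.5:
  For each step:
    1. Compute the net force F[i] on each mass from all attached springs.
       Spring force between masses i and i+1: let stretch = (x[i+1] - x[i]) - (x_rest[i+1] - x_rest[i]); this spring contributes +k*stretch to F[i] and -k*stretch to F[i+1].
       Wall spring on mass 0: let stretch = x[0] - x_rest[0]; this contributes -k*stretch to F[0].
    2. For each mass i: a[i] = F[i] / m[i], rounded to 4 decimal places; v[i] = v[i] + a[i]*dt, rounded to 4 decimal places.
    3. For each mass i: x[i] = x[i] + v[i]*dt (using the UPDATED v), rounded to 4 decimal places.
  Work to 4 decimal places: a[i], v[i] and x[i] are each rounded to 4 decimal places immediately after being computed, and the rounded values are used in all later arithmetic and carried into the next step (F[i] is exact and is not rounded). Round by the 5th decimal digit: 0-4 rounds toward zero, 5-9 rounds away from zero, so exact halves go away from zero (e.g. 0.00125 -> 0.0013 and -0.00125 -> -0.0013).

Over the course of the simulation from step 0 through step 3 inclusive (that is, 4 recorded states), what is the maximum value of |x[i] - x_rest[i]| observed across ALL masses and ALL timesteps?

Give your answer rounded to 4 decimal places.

Step 0: x=[5.0000 5.0000 10.0000] v=[0.0000 0.0000 2.0000]
Step 1: x=[3.7500 6.2500 10.5000] v=[-2.5000 2.5000 1.0000]
Step 2: x=[2.1875 7.9375 10.6875] v=[-3.1250 3.3750 0.3750]
Step 3: x=[1.5156 8.8750 10.9375] v=[-1.3438 1.8750 0.5000]
Max displacement = 2.8750

Answer: 2.8750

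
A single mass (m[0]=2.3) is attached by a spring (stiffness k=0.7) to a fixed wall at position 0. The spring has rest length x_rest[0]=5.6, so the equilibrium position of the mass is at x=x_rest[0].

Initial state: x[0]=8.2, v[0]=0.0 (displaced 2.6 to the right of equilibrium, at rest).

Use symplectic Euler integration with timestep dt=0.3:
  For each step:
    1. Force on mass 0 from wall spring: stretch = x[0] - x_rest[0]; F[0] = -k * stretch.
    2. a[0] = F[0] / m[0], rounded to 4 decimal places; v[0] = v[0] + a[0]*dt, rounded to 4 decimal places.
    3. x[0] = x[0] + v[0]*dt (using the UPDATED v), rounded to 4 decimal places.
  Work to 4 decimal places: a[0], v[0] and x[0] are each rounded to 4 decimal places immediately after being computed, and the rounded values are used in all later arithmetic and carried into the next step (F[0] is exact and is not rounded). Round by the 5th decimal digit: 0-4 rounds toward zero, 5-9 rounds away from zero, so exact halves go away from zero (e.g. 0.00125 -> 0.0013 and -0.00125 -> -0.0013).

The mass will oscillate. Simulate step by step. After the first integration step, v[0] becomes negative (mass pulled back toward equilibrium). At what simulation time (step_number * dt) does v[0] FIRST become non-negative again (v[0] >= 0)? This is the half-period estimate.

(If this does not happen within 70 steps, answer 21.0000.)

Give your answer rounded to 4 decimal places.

Answer: 5.7000

Derivation:
Step 0: x=[8.2000] v=[0.0000]
Step 1: x=[8.1288] v=[-0.2374]
Step 2: x=[7.9883] v=[-0.4683]
Step 3: x=[7.7824] v=[-0.6864]
Step 4: x=[7.5167] v=[-0.8857]
Step 5: x=[7.1985] v=[-1.0607]
Step 6: x=[6.8365] v=[-1.2067]
Step 7: x=[6.4406] v=[-1.3196]
Step 8: x=[6.0217] v=[-1.3963]
Step 9: x=[5.5913] v=[-1.4348]
Step 10: x=[5.1611] v=[-1.4340]
Step 11: x=[4.7429] v=[-1.3939]
Step 12: x=[4.3482] v=[-1.3156]
Step 13: x=[3.9878] v=[-1.2013]
Step 14: x=[3.6716] v=[-1.0541]
Step 15: x=[3.4082] v=[-0.8780]
Step 16: x=[3.2048] v=[-0.6779]
Step 17: x=[3.0670] v=[-0.4592]
Step 18: x=[2.9986] v=[-0.2279]
Step 19: x=[3.0015] v=[0.0096]
First v>=0 after going negative at step 19, time=5.7000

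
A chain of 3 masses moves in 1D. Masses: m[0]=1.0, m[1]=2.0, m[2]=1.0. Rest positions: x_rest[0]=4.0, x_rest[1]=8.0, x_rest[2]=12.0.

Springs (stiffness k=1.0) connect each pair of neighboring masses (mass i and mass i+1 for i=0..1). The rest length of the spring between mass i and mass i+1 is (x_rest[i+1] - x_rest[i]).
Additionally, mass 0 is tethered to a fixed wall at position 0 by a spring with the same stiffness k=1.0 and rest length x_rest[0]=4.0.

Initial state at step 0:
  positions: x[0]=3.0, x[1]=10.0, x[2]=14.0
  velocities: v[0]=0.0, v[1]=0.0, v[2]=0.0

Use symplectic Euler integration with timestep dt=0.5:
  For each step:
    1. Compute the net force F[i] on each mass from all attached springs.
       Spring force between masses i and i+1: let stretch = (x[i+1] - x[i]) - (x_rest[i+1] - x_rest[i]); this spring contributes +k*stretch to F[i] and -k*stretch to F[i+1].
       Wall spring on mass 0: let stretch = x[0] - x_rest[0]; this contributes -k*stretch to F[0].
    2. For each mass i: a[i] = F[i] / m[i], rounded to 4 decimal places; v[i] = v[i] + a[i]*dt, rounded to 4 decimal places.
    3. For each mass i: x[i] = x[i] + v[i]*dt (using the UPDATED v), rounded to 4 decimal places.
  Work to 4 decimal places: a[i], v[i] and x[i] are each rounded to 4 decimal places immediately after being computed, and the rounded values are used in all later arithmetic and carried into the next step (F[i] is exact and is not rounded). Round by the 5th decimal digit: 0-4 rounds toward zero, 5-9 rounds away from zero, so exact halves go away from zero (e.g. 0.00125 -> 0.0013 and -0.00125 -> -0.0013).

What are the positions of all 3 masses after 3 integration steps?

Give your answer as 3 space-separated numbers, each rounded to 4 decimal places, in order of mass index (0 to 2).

Answer: 6.3829 8.7032 13.6094

Derivation:
Step 0: x=[3.0000 10.0000 14.0000] v=[0.0000 0.0000 0.0000]
Step 1: x=[4.0000 9.6250 14.0000] v=[2.0000 -0.7500 0.0000]
Step 2: x=[5.4063 9.0938 13.9063] v=[2.8125 -1.0625 -0.1875]
Step 3: x=[6.3829 8.7032 13.6094] v=[1.9531 -0.7813 -0.5938]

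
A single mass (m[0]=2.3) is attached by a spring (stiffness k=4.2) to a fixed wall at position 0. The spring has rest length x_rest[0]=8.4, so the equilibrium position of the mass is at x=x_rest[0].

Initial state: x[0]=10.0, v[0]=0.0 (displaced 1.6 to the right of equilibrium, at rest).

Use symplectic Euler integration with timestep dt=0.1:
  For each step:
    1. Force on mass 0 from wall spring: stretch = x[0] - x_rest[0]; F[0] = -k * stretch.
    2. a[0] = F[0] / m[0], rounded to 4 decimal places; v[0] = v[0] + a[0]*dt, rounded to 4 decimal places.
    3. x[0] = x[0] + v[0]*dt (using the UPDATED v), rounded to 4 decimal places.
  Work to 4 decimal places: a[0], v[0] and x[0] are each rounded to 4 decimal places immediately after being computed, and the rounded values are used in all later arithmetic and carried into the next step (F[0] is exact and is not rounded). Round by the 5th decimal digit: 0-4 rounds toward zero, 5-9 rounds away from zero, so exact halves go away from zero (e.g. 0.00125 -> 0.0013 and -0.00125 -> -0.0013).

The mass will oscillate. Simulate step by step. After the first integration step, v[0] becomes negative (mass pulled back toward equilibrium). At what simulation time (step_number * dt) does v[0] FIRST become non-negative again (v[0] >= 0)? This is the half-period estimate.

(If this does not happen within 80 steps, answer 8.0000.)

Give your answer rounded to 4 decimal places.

Step 0: x=[10.0000] v=[0.0000]
Step 1: x=[9.9708] v=[-0.2922]
Step 2: x=[9.9129] v=[-0.5790]
Step 3: x=[9.8274] v=[-0.8553]
Step 4: x=[9.7158] v=[-1.1160]
Step 5: x=[9.5802] v=[-1.3563]
Step 6: x=[9.4230] v=[-1.5718]
Step 7: x=[9.2471] v=[-1.7586]
Step 8: x=[9.0558] v=[-1.9133]
Step 9: x=[8.8525] v=[-2.0331]
Step 10: x=[8.6409] v=[-2.1157]
Step 11: x=[8.4249] v=[-2.1597]
Step 12: x=[8.2085] v=[-2.1643]
Step 13: x=[7.9956] v=[-2.1293]
Step 14: x=[7.7901] v=[-2.0555]
Step 15: x=[7.5957] v=[-1.9441]
Step 16: x=[7.4160] v=[-1.7972]
Step 17: x=[7.2543] v=[-1.6175]
Step 18: x=[7.1135] v=[-1.4083]
Step 19: x=[6.9962] v=[-1.1734]
Step 20: x=[6.9045] v=[-0.9171]
Step 21: x=[6.8401] v=[-0.6440]
Step 22: x=[6.8042] v=[-0.3592]
Step 23: x=[6.7974] v=[-0.0678]
Step 24: x=[6.8199] v=[0.2249]
First v>=0 after going negative at step 24, time=2.4000

Answer: 2.4000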